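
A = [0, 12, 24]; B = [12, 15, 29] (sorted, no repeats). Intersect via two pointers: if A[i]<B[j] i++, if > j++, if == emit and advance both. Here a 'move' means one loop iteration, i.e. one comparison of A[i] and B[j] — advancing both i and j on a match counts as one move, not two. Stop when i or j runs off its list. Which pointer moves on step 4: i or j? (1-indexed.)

i=1 j=1: 0<12, i++
i=2 j=1: 12==12 emit, i++,j++
i=3 j=2: 24>15, j++
i=3 j=3: 24<29, i++

i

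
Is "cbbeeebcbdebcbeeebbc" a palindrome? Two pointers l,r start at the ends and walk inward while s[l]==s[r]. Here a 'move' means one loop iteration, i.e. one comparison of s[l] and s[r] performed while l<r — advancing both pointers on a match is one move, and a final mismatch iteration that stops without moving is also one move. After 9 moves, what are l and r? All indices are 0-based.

l=9, r=10

l=0 r=19: 'c'=='c', l++,r--
l=1 r=18: 'b'=='b', l++,r--
l=2 r=17: 'b'=='b', l++,r--
l=3 r=16: 'e'=='e', l++,r--
l=4 r=15: 'e'=='e', l++,r--
l=5 r=14: 'e'=='e', l++,r--
l=6 r=13: 'b'=='b', l++,r--
l=7 r=12: 'c'=='c', l++,r--
l=8 r=11: 'b'=='b', l++,r--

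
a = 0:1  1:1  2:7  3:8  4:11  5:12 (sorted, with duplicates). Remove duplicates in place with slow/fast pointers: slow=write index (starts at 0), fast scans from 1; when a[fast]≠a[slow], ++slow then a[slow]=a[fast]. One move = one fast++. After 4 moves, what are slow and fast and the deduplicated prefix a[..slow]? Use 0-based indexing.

slow=0 fast=1: a[fast]=1=a[slow] dup, fast++
slow=0 fast=2: a[fast]=7≠a[slow]=1 write a[1]=7, slow++,fast++
slow=1 fast=3: a[fast]=8≠a[slow]=7 write a[2]=8, slow++,fast++
slow=2 fast=4: a[fast]=11≠a[slow]=8 write a[3]=11, slow++,fast++

slow=3, fast=5, prefix=[1, 7, 8, 11]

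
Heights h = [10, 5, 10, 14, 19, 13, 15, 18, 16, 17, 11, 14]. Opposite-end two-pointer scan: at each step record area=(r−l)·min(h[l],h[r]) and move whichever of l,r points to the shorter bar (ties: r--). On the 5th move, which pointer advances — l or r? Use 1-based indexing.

[1,12] min(10,14)*11=110 best=110 * → l++
[2,12] min(5,14)*10=50 best=110 → l++
[3,12] min(10,14)*9=90 best=110 → l++
[4,12] min(14,14)*8=112 best=112 * → r--
[4,11] min(14,11)*7=77 best=112 → r--

r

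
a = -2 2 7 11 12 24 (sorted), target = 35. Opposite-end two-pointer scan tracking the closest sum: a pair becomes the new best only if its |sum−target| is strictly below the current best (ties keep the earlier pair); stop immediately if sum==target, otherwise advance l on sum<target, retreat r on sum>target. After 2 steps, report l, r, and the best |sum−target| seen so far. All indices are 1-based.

l=3, r=6, best |Δ|=9

l=1 r=6: -2+24=22 d=13 *, l++
l=2 r=6: 2+24=26 d=9 *, l++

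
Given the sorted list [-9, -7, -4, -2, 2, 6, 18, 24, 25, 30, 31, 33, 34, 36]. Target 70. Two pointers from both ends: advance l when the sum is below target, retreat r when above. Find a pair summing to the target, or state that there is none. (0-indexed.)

(34, 36)

[0,13] -9+36=27 <70 → l++
[1,13] -7+36=29 <70 → l++
[2,13] -4+36=32 <70 → l++
[3,13] -2+36=34 <70 → l++
[4,13] 2+36=38 <70 → l++
[5,13] 6+36=42 <70 → l++
[6,13] 18+36=54 <70 → l++
[7,13] 24+36=60 <70 → l++
[8,13] 25+36=61 <70 → l++
[9,13] 30+36=66 <70 → l++
[10,13] 31+36=67 <70 → l++
[11,13] 33+36=69 <70 → l++
[12,13] 34+36=70 → found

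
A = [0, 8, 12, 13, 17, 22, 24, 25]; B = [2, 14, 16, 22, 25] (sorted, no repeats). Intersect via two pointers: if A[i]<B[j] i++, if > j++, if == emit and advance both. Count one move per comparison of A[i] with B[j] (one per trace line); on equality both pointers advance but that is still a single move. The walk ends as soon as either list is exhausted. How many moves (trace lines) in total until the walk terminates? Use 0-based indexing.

[i=0,j=0] 0<2 → i++
[i=1,j=0] 8>2 → j++
[i=1,j=1] 8<14 → i++
[i=2,j=1] 12<14 → i++
[i=3,j=1] 13<14 → i++
[i=4,j=1] 17>14 → j++
[i=4,j=2] 17>16 → j++
[i=4,j=3] 17<22 → i++
[i=5,j=3] 22==22 emit → i++,j++
[i=6,j=4] 24<25 → i++
[i=7,j=4] 25==25 emit → i++,j++

11 moves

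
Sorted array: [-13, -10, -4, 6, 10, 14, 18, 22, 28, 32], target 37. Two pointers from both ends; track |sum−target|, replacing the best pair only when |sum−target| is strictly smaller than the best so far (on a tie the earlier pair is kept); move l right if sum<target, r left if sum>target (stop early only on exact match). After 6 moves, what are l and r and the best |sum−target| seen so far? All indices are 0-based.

l=4, r=7, best |Δ|=1

l=0 r=9: -13+32=19 d=18 *, l++
l=1 r=9: -10+32=22 d=15 *, l++
l=2 r=9: -4+32=28 d=9 *, l++
l=3 r=9: 6+32=38 d=1 *, r--
l=3 r=8: 6+28=34 d=3, l++
l=4 r=8: 10+28=38 d=1, r--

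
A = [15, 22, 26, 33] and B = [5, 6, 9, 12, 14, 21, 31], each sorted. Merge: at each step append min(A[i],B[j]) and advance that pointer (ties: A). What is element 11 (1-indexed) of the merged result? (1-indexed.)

i=1 j=1: A[i]=15>B[j]=5 take 5, j++
i=1 j=2: A[i]=15>B[j]=6 take 6, j++
i=1 j=3: A[i]=15>B[j]=9 take 9, j++
i=1 j=4: A[i]=15>B[j]=12 take 12, j++
i=1 j=5: A[i]=15>B[j]=14 take 14, j++
i=1 j=6: A[i]=15<=B[j]=21 take 15, i++
i=2 j=6: A[i]=22>B[j]=21 take 21, j++
i=2 j=7: A[i]=22<=B[j]=31 take 22, i++
i=3 j=7: A[i]=26<=B[j]=31 take 26, i++
i=4 j=7: A[i]=33>B[j]=31 take 31, j++
i=4 j=8: B done, take A[i]=33, i++

merged[11] = 33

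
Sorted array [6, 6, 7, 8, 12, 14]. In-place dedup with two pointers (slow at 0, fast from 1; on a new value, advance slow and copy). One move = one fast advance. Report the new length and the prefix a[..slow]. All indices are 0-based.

(s=0,f=1) a[fast]=6=a[slow] dup → fast++
(s=0,f=2) a[fast]=7≠a[slow]=6 write a[1]=7 → slow++,fast++
(s=1,f=3) a[fast]=8≠a[slow]=7 write a[2]=8 → slow++,fast++
(s=2,f=4) a[fast]=12≠a[slow]=8 write a[3]=12 → slow++,fast++
(s=3,f=5) a[fast]=14≠a[slow]=12 write a[4]=14 → slow++,fast++

length 5; prefix = [6, 7, 8, 12, 14]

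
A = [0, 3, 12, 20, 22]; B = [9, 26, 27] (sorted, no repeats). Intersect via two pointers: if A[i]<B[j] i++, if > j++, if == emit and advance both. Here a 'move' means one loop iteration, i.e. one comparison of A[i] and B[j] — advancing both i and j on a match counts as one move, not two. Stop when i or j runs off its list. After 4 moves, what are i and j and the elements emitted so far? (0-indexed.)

i=0 j=0: 0<9, i++
i=1 j=0: 3<9, i++
i=2 j=0: 12>9, j++
i=2 j=1: 12<26, i++

i=3, j=1, emitted=[]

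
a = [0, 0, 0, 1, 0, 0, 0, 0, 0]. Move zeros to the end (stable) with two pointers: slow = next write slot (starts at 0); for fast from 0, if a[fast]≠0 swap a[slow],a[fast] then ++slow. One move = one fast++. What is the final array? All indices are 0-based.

slow=0 fast=0: a[fast]=0, fast++
slow=0 fast=1: a[fast]=0, fast++
slow=0 fast=2: a[fast]=0, fast++
slow=0 fast=3: a[fast]=1≠0 swap→a[0]=1, slow++,fast++
slow=1 fast=4: a[fast]=0, fast++
slow=1 fast=5: a[fast]=0, fast++
slow=1 fast=6: a[fast]=0, fast++
slow=1 fast=7: a[fast]=0, fast++
slow=1 fast=8: a[fast]=0, fast++

[1, 0, 0, 0, 0, 0, 0, 0, 0]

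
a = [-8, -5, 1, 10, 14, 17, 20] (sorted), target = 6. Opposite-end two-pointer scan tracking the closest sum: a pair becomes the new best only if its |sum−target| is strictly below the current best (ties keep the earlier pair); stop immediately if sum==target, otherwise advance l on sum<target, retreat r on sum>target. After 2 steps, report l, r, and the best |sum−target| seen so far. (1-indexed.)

[1,7] -8+20=12 d=6 * → r--
[1,6] -8+17=9 d=3 * → r--

l=1, r=5, best |Δ|=3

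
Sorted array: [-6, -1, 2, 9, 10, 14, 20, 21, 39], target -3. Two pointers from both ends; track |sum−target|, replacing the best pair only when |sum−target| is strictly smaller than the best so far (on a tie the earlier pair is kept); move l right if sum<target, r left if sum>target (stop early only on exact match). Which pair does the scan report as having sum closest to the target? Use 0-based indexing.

[0,8] -6+39=33 d=36 * → r--
[0,7] -6+21=15 d=18 * → r--
[0,6] -6+20=14 d=17 * → r--
[0,5] -6+14=8 d=11 * → r--
[0,4] -6+10=4 d=7 * → r--
[0,3] -6+9=3 d=6 * → r--
[0,2] -6+2=-4 d=1 * → l++
[1,2] -1+2=1 d=4 → r--

pair (-6, 2) with sum -4 (|Δ|=1)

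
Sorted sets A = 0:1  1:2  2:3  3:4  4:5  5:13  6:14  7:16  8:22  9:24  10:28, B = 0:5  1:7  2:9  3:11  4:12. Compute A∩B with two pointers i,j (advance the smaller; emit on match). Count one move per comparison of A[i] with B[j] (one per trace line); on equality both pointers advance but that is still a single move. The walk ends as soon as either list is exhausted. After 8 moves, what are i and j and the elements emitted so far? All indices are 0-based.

i=0 j=0: 1<5, i++
i=1 j=0: 2<5, i++
i=2 j=0: 3<5, i++
i=3 j=0: 4<5, i++
i=4 j=0: 5==5 emit, i++,j++
i=5 j=1: 13>7, j++
i=5 j=2: 13>9, j++
i=5 j=3: 13>11, j++

i=5, j=4, emitted=[5]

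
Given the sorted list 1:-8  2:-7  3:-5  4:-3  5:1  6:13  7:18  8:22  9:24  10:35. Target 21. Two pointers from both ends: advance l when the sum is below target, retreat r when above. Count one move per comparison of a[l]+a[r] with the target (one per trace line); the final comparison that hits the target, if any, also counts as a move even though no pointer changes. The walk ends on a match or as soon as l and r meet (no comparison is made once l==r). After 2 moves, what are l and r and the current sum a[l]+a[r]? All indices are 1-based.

[1,10] -8+35=27 >21 → r--
[1,9] -8+24=16 <21 → l++

l=2, r=9, sum=17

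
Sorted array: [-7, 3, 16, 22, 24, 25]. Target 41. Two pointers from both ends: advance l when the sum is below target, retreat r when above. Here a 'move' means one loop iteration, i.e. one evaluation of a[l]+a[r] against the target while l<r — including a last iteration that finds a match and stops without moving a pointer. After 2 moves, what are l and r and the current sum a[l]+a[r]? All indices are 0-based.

l=2, r=5, sum=41

[0,5] -7+25=18 <41 → l++
[1,5] 3+25=28 <41 → l++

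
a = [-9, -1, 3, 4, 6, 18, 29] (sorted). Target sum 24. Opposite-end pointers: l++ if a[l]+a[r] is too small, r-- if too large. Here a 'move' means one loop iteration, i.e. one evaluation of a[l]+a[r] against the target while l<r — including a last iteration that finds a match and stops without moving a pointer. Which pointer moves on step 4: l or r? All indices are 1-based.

[1,7] -9+29=20 <24 → l++
[2,7] -1+29=28 >24 → r--
[2,6] -1+18=17 <24 → l++
[3,6] 3+18=21 <24 → l++

l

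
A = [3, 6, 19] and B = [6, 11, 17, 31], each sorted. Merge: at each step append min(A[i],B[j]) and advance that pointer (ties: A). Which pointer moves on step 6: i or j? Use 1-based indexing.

i

i=1 j=1: A[i]=3<=B[j]=6 take 3, i++
i=2 j=1: A[i]=6<=B[j]=6 take 6, i++
i=3 j=1: A[i]=19>B[j]=6 take 6, j++
i=3 j=2: A[i]=19>B[j]=11 take 11, j++
i=3 j=3: A[i]=19>B[j]=17 take 17, j++
i=3 j=4: A[i]=19<=B[j]=31 take 19, i++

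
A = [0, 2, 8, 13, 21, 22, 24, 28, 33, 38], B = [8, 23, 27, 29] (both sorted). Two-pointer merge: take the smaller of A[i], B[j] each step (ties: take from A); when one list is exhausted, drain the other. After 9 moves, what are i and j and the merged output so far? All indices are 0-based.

i=7, j=2, merged so far=[0, 2, 8, 8, 13, 21, 22, 23, 24]

[i=0,j=0] A[i]=0<=B[j]=8 take 0 → i++
[i=1,j=0] A[i]=2<=B[j]=8 take 2 → i++
[i=2,j=0] A[i]=8<=B[j]=8 take 8 → i++
[i=3,j=0] A[i]=13>B[j]=8 take 8 → j++
[i=3,j=1] A[i]=13<=B[j]=23 take 13 → i++
[i=4,j=1] A[i]=21<=B[j]=23 take 21 → i++
[i=5,j=1] A[i]=22<=B[j]=23 take 22 → i++
[i=6,j=1] A[i]=24>B[j]=23 take 23 → j++
[i=6,j=2] A[i]=24<=B[j]=27 take 24 → i++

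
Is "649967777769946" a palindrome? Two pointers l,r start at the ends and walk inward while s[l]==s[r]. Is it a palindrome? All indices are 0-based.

palindrome

[0,14] '6'=='6' → l++,r--
[1,13] '4'=='4' → l++,r--
[2,12] '9'=='9' → l++,r--
[3,11] '9'=='9' → l++,r--
[4,10] '6'=='6' → l++,r--
[5,9] '7'=='7' → l++,r--
[6,8] '7'=='7' → l++,r--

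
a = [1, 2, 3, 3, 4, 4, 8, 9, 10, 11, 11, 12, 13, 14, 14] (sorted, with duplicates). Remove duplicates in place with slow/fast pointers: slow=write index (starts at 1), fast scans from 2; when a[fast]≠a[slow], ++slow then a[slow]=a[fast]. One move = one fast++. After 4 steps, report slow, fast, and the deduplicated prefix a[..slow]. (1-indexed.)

(s=1,f=2) a[fast]=2≠a[slow]=1 write a[2]=2 → slow++,fast++
(s=2,f=3) a[fast]=3≠a[slow]=2 write a[3]=3 → slow++,fast++
(s=3,f=4) a[fast]=3=a[slow] dup → fast++
(s=3,f=5) a[fast]=4≠a[slow]=3 write a[4]=4 → slow++,fast++

slow=4, fast=6, prefix=[1, 2, 3, 4]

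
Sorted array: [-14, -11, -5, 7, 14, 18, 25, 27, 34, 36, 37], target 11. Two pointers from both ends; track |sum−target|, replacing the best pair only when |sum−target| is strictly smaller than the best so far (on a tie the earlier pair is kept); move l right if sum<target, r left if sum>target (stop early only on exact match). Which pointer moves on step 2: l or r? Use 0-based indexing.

r

[0,10] -14+37=23 d=12 * → r--
[0,9] -14+36=22 d=11 * → r--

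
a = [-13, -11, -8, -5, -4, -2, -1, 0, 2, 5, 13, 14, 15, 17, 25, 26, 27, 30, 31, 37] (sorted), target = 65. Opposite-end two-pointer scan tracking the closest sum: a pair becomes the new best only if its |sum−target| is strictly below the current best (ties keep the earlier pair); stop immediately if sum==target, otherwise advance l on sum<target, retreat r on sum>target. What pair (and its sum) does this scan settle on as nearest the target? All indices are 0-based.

l=0 r=19: -13+37=24 d=41 *, l++
l=1 r=19: -11+37=26 d=39 *, l++
l=2 r=19: -8+37=29 d=36 *, l++
l=3 r=19: -5+37=32 d=33 *, l++
l=4 r=19: -4+37=33 d=32 *, l++
l=5 r=19: -2+37=35 d=30 *, l++
l=6 r=19: -1+37=36 d=29 *, l++
l=7 r=19: 0+37=37 d=28 *, l++
l=8 r=19: 2+37=39 d=26 *, l++
l=9 r=19: 5+37=42 d=23 *, l++
l=10 r=19: 13+37=50 d=15 *, l++
l=11 r=19: 14+37=51 d=14 *, l++
l=12 r=19: 15+37=52 d=13 *, l++
l=13 r=19: 17+37=54 d=11 *, l++
l=14 r=19: 25+37=62 d=3 *, l++
l=15 r=19: 26+37=63 d=2 *, l++
l=16 r=19: 27+37=64 d=1 *, l++
l=17 r=19: 30+37=67 d=2, r--
l=17 r=18: 30+31=61 d=4, l++

pair (27, 37) with sum 64 (|Δ|=1)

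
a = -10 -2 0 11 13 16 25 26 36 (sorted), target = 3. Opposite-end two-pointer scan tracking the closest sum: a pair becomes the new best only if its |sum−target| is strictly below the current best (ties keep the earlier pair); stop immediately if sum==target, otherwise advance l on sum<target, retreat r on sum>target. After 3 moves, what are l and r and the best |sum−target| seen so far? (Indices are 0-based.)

[0,8] -10+36=26 d=23 * → r--
[0,7] -10+26=16 d=13 * → r--
[0,6] -10+25=15 d=12 * → r--

l=0, r=5, best |Δ|=12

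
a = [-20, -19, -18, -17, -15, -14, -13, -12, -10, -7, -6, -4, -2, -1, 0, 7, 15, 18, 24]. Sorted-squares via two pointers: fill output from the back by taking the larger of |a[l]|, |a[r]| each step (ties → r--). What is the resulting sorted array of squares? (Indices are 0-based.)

l=0 r=18: |-20|<=|24| out[18]=576, r--
l=0 r=17: |-20|>|18| out[17]=400, l++
l=1 r=17: |-19|>|18| out[16]=361, l++
l=2 r=17: |-18|<=|18| out[15]=324, r--
l=2 r=16: |-18|>|15| out[14]=324, l++
l=3 r=16: |-17|>|15| out[13]=289, l++
l=4 r=16: |-15|<=|15| out[12]=225, r--
l=4 r=15: |-15|>|7| out[11]=225, l++
l=5 r=15: |-14|>|7| out[10]=196, l++
l=6 r=15: |-13|>|7| out[9]=169, l++
l=7 r=15: |-12|>|7| out[8]=144, l++
l=8 r=15: |-10|>|7| out[7]=100, l++
l=9 r=15: |-7|<=|7| out[6]=49, r--
l=9 r=14: |-7|>|0| out[5]=49, l++
l=10 r=14: |-6|>|0| out[4]=36, l++
l=11 r=14: |-4|>|0| out[3]=16, l++
l=12 r=14: |-2|>|0| out[2]=4, l++
l=13 r=14: |-1|>|0| out[1]=1, l++
l=14 r=14: |0|<=|0| out[0]=0, r--

[0, 1, 4, 16, 36, 49, 49, 100, 144, 169, 196, 225, 225, 289, 324, 324, 361, 400, 576]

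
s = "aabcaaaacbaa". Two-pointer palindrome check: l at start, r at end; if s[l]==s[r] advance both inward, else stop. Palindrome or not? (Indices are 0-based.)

l=0 r=11: 'a'=='a', l++,r--
l=1 r=10: 'a'=='a', l++,r--
l=2 r=9: 'b'=='b', l++,r--
l=3 r=8: 'c'=='c', l++,r--
l=4 r=7: 'a'=='a', l++,r--
l=5 r=6: 'a'=='a', l++,r--

palindrome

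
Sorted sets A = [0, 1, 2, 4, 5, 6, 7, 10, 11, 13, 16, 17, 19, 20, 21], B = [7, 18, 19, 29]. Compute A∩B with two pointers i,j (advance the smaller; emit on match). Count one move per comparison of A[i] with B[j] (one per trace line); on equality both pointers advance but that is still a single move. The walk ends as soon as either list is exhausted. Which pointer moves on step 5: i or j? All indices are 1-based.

i

i=1 j=1: 0<7, i++
i=2 j=1: 1<7, i++
i=3 j=1: 2<7, i++
i=4 j=1: 4<7, i++
i=5 j=1: 5<7, i++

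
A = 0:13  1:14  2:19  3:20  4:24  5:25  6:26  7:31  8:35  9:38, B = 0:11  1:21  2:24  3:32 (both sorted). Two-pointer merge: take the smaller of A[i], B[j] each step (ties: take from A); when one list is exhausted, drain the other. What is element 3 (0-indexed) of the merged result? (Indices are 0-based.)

merged[3] = 19

[i=0,j=0] A[i]=13>B[j]=11 take 11 → j++
[i=0,j=1] A[i]=13<=B[j]=21 take 13 → i++
[i=1,j=1] A[i]=14<=B[j]=21 take 14 → i++
[i=2,j=1] A[i]=19<=B[j]=21 take 19 → i++
[i=3,j=1] A[i]=20<=B[j]=21 take 20 → i++
[i=4,j=1] A[i]=24>B[j]=21 take 21 → j++
[i=4,j=2] A[i]=24<=B[j]=24 take 24 → i++
[i=5,j=2] A[i]=25>B[j]=24 take 24 → j++
[i=5,j=3] A[i]=25<=B[j]=32 take 25 → i++
[i=6,j=3] A[i]=26<=B[j]=32 take 26 → i++
[i=7,j=3] A[i]=31<=B[j]=32 take 31 → i++
[i=8,j=3] A[i]=35>B[j]=32 take 32 → j++
[i=8,j=4] B done, take A[i]=35 → i++
[i=9,j=4] B done, take A[i]=38 → i++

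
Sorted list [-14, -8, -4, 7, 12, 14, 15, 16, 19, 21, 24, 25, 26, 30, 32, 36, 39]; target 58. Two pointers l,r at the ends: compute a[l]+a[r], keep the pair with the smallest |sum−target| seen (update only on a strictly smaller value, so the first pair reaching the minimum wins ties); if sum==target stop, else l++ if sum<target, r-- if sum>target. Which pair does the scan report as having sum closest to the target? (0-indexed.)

pair (19, 39) with sum 58 (|Δ|=0)

l=0 r=16: -14+39=25 d=33 *, l++
l=1 r=16: -8+39=31 d=27 *, l++
l=2 r=16: -4+39=35 d=23 *, l++
l=3 r=16: 7+39=46 d=12 *, l++
l=4 r=16: 12+39=51 d=7 *, l++
l=5 r=16: 14+39=53 d=5 *, l++
l=6 r=16: 15+39=54 d=4 *, l++
l=7 r=16: 16+39=55 d=3 *, l++
l=8 r=16: 19+39=58 d=0 *, stop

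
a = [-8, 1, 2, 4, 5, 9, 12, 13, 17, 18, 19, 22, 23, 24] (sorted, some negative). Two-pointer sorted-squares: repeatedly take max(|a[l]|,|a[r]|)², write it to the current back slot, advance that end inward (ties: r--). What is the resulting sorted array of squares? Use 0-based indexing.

[0,13] |-8|<=|24| out[13]=576 → r--
[0,12] |-8|<=|23| out[12]=529 → r--
[0,11] |-8|<=|22| out[11]=484 → r--
[0,10] |-8|<=|19| out[10]=361 → r--
[0,9] |-8|<=|18| out[9]=324 → r--
[0,8] |-8|<=|17| out[8]=289 → r--
[0,7] |-8|<=|13| out[7]=169 → r--
[0,6] |-8|<=|12| out[6]=144 → r--
[0,5] |-8|<=|9| out[5]=81 → r--
[0,4] |-8|>|5| out[4]=64 → l++
[1,4] |1|<=|5| out[3]=25 → r--
[1,3] |1|<=|4| out[2]=16 → r--
[1,2] |1|<=|2| out[1]=4 → r--
[1,1] |1|<=|1| out[0]=1 → r--

[1, 4, 16, 25, 64, 81, 144, 169, 289, 324, 361, 484, 529, 576]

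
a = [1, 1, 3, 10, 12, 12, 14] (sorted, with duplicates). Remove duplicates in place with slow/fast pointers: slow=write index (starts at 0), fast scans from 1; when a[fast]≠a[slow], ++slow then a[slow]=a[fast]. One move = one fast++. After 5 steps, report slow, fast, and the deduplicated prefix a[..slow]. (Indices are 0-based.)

slow=3, fast=6, prefix=[1, 3, 10, 12]

slow=0 fast=1: a[fast]=1=a[slow] dup, fast++
slow=0 fast=2: a[fast]=3≠a[slow]=1 write a[1]=3, slow++,fast++
slow=1 fast=3: a[fast]=10≠a[slow]=3 write a[2]=10, slow++,fast++
slow=2 fast=4: a[fast]=12≠a[slow]=10 write a[3]=12, slow++,fast++
slow=3 fast=5: a[fast]=12=a[slow] dup, fast++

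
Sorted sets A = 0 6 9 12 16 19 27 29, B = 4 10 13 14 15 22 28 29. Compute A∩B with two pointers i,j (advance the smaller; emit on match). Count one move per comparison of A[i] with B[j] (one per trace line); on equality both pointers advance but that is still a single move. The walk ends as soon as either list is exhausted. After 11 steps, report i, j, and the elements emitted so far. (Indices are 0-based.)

i=6, j=5, emitted=[]

[i=0,j=0] 0<4 → i++
[i=1,j=0] 6>4 → j++
[i=1,j=1] 6<10 → i++
[i=2,j=1] 9<10 → i++
[i=3,j=1] 12>10 → j++
[i=3,j=2] 12<13 → i++
[i=4,j=2] 16>13 → j++
[i=4,j=3] 16>14 → j++
[i=4,j=4] 16>15 → j++
[i=4,j=5] 16<22 → i++
[i=5,j=5] 19<22 → i++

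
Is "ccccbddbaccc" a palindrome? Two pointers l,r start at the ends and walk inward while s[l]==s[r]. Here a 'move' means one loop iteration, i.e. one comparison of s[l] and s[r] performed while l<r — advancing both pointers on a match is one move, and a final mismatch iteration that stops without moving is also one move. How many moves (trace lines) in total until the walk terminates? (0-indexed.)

4 moves

l=0 r=11: 'c'=='c', l++,r--
l=1 r=10: 'c'=='c', l++,r--
l=2 r=9: 'c'=='c', l++,r--
l=3 r=8: 'c'!='a', stop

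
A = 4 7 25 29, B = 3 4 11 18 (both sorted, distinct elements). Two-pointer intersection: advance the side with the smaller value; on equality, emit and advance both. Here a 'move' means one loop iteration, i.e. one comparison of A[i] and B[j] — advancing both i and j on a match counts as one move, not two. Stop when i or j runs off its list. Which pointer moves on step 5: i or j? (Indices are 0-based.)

j

i=0 j=0: 4>3, j++
i=0 j=1: 4==4 emit, i++,j++
i=1 j=2: 7<11, i++
i=2 j=2: 25>11, j++
i=2 j=3: 25>18, j++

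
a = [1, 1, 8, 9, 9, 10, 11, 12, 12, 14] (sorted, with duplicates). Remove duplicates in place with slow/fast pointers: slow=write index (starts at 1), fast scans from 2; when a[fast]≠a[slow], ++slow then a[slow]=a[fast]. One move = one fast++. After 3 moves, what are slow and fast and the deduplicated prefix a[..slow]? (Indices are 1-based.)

slow=3, fast=5, prefix=[1, 8, 9]

(s=1,f=2) a[fast]=1=a[slow] dup → fast++
(s=1,f=3) a[fast]=8≠a[slow]=1 write a[2]=8 → slow++,fast++
(s=2,f=4) a[fast]=9≠a[slow]=8 write a[3]=9 → slow++,fast++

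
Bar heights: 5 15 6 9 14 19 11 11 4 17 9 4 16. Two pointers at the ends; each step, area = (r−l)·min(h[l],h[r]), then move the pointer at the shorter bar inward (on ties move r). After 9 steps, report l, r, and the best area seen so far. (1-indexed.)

l=6, r=9, best area=165

l=1 r=13: min(5,16)*12=60 best=60 *, l++
l=2 r=13: min(15,16)*11=165 best=165 *, l++
l=3 r=13: min(6,16)*10=60 best=165, l++
l=4 r=13: min(9,16)*9=81 best=165, l++
l=5 r=13: min(14,16)*8=112 best=165, l++
l=6 r=13: min(19,16)*7=112 best=165, r--
l=6 r=12: min(19,4)*6=24 best=165, r--
l=6 r=11: min(19,9)*5=45 best=165, r--
l=6 r=10: min(19,17)*4=68 best=165, r--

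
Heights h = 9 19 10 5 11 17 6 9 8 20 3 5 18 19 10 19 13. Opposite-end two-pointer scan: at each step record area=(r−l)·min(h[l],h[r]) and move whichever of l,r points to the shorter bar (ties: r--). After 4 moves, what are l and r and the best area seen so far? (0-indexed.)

[0,16] min(9,13)*16=144 best=144 * → l++
[1,16] min(19,13)*15=195 best=195 * → r--
[1,15] min(19,19)*14=266 best=266 * → r--
[1,14] min(19,10)*13=130 best=266 → r--

l=1, r=13, best area=266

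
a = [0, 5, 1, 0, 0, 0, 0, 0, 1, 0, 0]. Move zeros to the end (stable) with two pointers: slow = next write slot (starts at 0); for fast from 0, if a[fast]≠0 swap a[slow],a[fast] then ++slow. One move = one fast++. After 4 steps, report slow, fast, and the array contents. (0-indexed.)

(s=0,f=0) a[fast]=0 → fast++
(s=0,f=1) a[fast]=5≠0 swap→a[0]=5 → slow++,fast++
(s=1,f=2) a[fast]=1≠0 swap→a[1]=1 → slow++,fast++
(s=2,f=3) a[fast]=0 → fast++

slow=2, fast=4, a=[5, 1, 0, 0, 0, 0, 0, 0, 1, 0, 0]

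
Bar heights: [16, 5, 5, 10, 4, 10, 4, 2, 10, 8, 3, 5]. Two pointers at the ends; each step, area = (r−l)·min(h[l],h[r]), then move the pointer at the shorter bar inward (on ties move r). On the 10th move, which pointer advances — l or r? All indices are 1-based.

l=1 r=12: min(16,5)*11=55 best=55 *, r--
l=1 r=11: min(16,3)*10=30 best=55, r--
l=1 r=10: min(16,8)*9=72 best=72 *, r--
l=1 r=9: min(16,10)*8=80 best=80 *, r--
l=1 r=8: min(16,2)*7=14 best=80, r--
l=1 r=7: min(16,4)*6=24 best=80, r--
l=1 r=6: min(16,10)*5=50 best=80, r--
l=1 r=5: min(16,4)*4=16 best=80, r--
l=1 r=4: min(16,10)*3=30 best=80, r--
l=1 r=3: min(16,5)*2=10 best=80, r--

r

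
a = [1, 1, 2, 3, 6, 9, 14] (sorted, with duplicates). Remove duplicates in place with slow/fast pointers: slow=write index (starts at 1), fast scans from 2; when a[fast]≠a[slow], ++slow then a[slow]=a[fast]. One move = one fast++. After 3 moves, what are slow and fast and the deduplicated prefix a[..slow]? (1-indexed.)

slow=3, fast=5, prefix=[1, 2, 3]

slow=1 fast=2: a[fast]=1=a[slow] dup, fast++
slow=1 fast=3: a[fast]=2≠a[slow]=1 write a[2]=2, slow++,fast++
slow=2 fast=4: a[fast]=3≠a[slow]=2 write a[3]=3, slow++,fast++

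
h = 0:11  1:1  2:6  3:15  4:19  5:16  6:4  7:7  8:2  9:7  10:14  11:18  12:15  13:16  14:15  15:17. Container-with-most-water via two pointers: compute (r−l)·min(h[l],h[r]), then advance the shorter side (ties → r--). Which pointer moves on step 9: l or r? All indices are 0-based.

[0,15] min(11,17)*15=165 best=165 * → l++
[1,15] min(1,17)*14=14 best=165 → l++
[2,15] min(6,17)*13=78 best=165 → l++
[3,15] min(15,17)*12=180 best=180 * → l++
[4,15] min(19,17)*11=187 best=187 * → r--
[4,14] min(19,15)*10=150 best=187 → r--
[4,13] min(19,16)*9=144 best=187 → r--
[4,12] min(19,15)*8=120 best=187 → r--
[4,11] min(19,18)*7=126 best=187 → r--

r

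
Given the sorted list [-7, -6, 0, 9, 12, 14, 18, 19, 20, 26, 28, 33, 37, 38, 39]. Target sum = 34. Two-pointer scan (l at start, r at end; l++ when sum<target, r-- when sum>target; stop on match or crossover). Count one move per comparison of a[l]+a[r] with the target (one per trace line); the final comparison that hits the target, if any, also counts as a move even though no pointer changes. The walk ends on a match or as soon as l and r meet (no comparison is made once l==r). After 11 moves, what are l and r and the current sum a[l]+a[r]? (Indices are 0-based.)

l=5, r=8, sum=34

[0,14] -7+39=32 <34 → l++
[1,14] -6+39=33 <34 → l++
[2,14] 0+39=39 >34 → r--
[2,13] 0+38=38 >34 → r--
[2,12] 0+37=37 >34 → r--
[2,11] 0+33=33 <34 → l++
[3,11] 9+33=42 >34 → r--
[3,10] 9+28=37 >34 → r--
[3,9] 9+26=35 >34 → r--
[3,8] 9+20=29 <34 → l++
[4,8] 12+20=32 <34 → l++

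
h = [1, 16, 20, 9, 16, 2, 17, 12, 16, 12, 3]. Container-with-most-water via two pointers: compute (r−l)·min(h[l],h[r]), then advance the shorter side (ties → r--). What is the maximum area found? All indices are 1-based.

max area = 112

[1,11] min(1,3)*10=10 best=10 * → l++
[2,11] min(16,3)*9=27 best=27 * → r--
[2,10] min(16,12)*8=96 best=96 * → r--
[2,9] min(16,16)*7=112 best=112 * → r--
[2,8] min(16,12)*6=72 best=112 → r--
[2,7] min(16,17)*5=80 best=112 → l++
[3,7] min(20,17)*4=68 best=112 → r--
[3,6] min(20,2)*3=6 best=112 → r--
[3,5] min(20,16)*2=32 best=112 → r--
[3,4] min(20,9)*1=9 best=112 → r--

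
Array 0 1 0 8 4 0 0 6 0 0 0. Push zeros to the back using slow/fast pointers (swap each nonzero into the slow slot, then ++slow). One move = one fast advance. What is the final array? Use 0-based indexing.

[1, 8, 4, 6, 0, 0, 0, 0, 0, 0, 0]

slow=0 fast=0: a[fast]=0, fast++
slow=0 fast=1: a[fast]=1≠0 swap→a[0]=1, slow++,fast++
slow=1 fast=2: a[fast]=0, fast++
slow=1 fast=3: a[fast]=8≠0 swap→a[1]=8, slow++,fast++
slow=2 fast=4: a[fast]=4≠0 swap→a[2]=4, slow++,fast++
slow=3 fast=5: a[fast]=0, fast++
slow=3 fast=6: a[fast]=0, fast++
slow=3 fast=7: a[fast]=6≠0 swap→a[3]=6, slow++,fast++
slow=4 fast=8: a[fast]=0, fast++
slow=4 fast=9: a[fast]=0, fast++
slow=4 fast=10: a[fast]=0, fast++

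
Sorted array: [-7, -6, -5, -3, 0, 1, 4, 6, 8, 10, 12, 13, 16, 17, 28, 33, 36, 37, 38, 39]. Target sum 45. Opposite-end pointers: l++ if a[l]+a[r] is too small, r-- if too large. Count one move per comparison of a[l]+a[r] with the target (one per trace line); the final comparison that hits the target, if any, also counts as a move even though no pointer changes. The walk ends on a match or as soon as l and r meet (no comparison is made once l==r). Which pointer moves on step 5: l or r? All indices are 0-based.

l=0 r=19: -7+39=32 <45, l++
l=1 r=19: -6+39=33 <45, l++
l=2 r=19: -5+39=34 <45, l++
l=3 r=19: -3+39=36 <45, l++
l=4 r=19: 0+39=39 <45, l++

l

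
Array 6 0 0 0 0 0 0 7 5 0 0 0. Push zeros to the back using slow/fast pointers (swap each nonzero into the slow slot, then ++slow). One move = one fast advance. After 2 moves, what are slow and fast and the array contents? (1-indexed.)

(s=1,f=1) a[fast]=6≠0 swap→a[1]=6 → slow++,fast++
(s=2,f=2) a[fast]=0 → fast++

slow=2, fast=3, a=[6, 0, 0, 0, 0, 0, 0, 7, 5, 0, 0, 0]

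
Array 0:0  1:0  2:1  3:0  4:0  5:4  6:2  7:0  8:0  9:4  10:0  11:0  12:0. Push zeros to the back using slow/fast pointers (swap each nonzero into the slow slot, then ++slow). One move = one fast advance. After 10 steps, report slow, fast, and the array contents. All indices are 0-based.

slow=0 fast=0: a[fast]=0, fast++
slow=0 fast=1: a[fast]=0, fast++
slow=0 fast=2: a[fast]=1≠0 swap→a[0]=1, slow++,fast++
slow=1 fast=3: a[fast]=0, fast++
slow=1 fast=4: a[fast]=0, fast++
slow=1 fast=5: a[fast]=4≠0 swap→a[1]=4, slow++,fast++
slow=2 fast=6: a[fast]=2≠0 swap→a[2]=2, slow++,fast++
slow=3 fast=7: a[fast]=0, fast++
slow=3 fast=8: a[fast]=0, fast++
slow=3 fast=9: a[fast]=4≠0 swap→a[3]=4, slow++,fast++

slow=4, fast=10, a=[1, 4, 2, 4, 0, 0, 0, 0, 0, 0, 0, 0, 0]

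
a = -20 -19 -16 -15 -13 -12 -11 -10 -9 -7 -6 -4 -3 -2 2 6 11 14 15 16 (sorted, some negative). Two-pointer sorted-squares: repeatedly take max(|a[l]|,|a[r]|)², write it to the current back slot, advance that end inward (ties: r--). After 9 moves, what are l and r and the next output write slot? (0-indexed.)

l=6, r=16, next write slot=10

[0,19] |-20|>|16| out[19]=400 → l++
[1,19] |-19|>|16| out[18]=361 → l++
[2,19] |-16|<=|16| out[17]=256 → r--
[2,18] |-16|>|15| out[16]=256 → l++
[3,18] |-15|<=|15| out[15]=225 → r--
[3,17] |-15|>|14| out[14]=225 → l++
[4,17] |-13|<=|14| out[13]=196 → r--
[4,16] |-13|>|11| out[12]=169 → l++
[5,16] |-12|>|11| out[11]=144 → l++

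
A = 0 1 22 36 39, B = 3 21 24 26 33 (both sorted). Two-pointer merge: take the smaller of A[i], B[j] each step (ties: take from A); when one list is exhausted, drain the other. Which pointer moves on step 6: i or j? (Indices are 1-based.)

j

[i=1,j=1] A[i]=0<=B[j]=3 take 0 → i++
[i=2,j=1] A[i]=1<=B[j]=3 take 1 → i++
[i=3,j=1] A[i]=22>B[j]=3 take 3 → j++
[i=3,j=2] A[i]=22>B[j]=21 take 21 → j++
[i=3,j=3] A[i]=22<=B[j]=24 take 22 → i++
[i=4,j=3] A[i]=36>B[j]=24 take 24 → j++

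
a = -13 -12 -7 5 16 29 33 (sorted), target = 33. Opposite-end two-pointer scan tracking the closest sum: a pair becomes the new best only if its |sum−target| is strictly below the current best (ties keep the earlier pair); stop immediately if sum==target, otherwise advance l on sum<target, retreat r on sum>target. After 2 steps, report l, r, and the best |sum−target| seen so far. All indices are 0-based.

[0,6] -13+33=20 d=13 * → l++
[1,6] -12+33=21 d=12 * → l++

l=2, r=6, best |Δ|=12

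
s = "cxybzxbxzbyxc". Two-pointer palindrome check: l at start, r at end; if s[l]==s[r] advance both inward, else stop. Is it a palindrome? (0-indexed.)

palindrome

[0,12] 'c'=='c' → l++,r--
[1,11] 'x'=='x' → l++,r--
[2,10] 'y'=='y' → l++,r--
[3,9] 'b'=='b' → l++,r--
[4,8] 'z'=='z' → l++,r--
[5,7] 'x'=='x' → l++,r--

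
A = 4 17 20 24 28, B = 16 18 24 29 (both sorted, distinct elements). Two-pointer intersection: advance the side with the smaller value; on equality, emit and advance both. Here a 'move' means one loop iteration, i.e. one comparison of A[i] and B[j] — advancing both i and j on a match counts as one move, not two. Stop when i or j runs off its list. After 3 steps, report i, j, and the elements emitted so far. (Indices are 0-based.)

[i=0,j=0] 4<16 → i++
[i=1,j=0] 17>16 → j++
[i=1,j=1] 17<18 → i++

i=2, j=1, emitted=[]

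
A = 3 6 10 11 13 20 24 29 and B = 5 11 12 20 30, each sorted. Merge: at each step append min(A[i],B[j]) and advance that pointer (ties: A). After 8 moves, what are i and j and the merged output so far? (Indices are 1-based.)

i=6, j=4, merged so far=[3, 5, 6, 10, 11, 11, 12, 13]

i=1 j=1: A[i]=3<=B[j]=5 take 3, i++
i=2 j=1: A[i]=6>B[j]=5 take 5, j++
i=2 j=2: A[i]=6<=B[j]=11 take 6, i++
i=3 j=2: A[i]=10<=B[j]=11 take 10, i++
i=4 j=2: A[i]=11<=B[j]=11 take 11, i++
i=5 j=2: A[i]=13>B[j]=11 take 11, j++
i=5 j=3: A[i]=13>B[j]=12 take 12, j++
i=5 j=4: A[i]=13<=B[j]=20 take 13, i++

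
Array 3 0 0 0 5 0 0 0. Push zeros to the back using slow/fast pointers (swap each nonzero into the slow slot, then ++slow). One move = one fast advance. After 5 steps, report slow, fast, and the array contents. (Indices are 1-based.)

slow=3, fast=6, a=[3, 5, 0, 0, 0, 0, 0, 0]

(s=1,f=1) a[fast]=3≠0 swap→a[1]=3 → slow++,fast++
(s=2,f=2) a[fast]=0 → fast++
(s=2,f=3) a[fast]=0 → fast++
(s=2,f=4) a[fast]=0 → fast++
(s=2,f=5) a[fast]=5≠0 swap→a[2]=5 → slow++,fast++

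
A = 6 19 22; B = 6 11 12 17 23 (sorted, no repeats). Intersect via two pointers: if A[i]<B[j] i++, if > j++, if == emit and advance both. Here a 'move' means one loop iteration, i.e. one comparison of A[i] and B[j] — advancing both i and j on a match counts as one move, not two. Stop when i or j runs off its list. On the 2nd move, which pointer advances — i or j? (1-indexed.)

i=1 j=1: 6==6 emit, i++,j++
i=2 j=2: 19>11, j++

j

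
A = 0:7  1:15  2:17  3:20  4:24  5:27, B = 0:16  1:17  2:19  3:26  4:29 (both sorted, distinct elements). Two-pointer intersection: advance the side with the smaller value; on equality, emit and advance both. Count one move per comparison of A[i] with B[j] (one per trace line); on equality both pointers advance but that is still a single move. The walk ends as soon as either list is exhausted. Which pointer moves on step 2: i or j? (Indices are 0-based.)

i

i=0 j=0: 7<16, i++
i=1 j=0: 15<16, i++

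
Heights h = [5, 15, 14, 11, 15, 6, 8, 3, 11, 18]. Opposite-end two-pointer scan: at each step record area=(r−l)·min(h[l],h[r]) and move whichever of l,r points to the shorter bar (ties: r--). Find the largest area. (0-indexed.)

max area = 120

[0,9] min(5,18)*9=45 best=45 * → l++
[1,9] min(15,18)*8=120 best=120 * → l++
[2,9] min(14,18)*7=98 best=120 → l++
[3,9] min(11,18)*6=66 best=120 → l++
[4,9] min(15,18)*5=75 best=120 → l++
[5,9] min(6,18)*4=24 best=120 → l++
[6,9] min(8,18)*3=24 best=120 → l++
[7,9] min(3,18)*2=6 best=120 → l++
[8,9] min(11,18)*1=11 best=120 → l++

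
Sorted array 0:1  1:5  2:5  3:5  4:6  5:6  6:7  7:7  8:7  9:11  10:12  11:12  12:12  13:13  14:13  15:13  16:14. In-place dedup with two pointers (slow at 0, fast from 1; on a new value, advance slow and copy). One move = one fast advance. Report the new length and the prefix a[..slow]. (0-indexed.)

slow=0 fast=1: a[fast]=5≠a[slow]=1 write a[1]=5, slow++,fast++
slow=1 fast=2: a[fast]=5=a[slow] dup, fast++
slow=1 fast=3: a[fast]=5=a[slow] dup, fast++
slow=1 fast=4: a[fast]=6≠a[slow]=5 write a[2]=6, slow++,fast++
slow=2 fast=5: a[fast]=6=a[slow] dup, fast++
slow=2 fast=6: a[fast]=7≠a[slow]=6 write a[3]=7, slow++,fast++
slow=3 fast=7: a[fast]=7=a[slow] dup, fast++
slow=3 fast=8: a[fast]=7=a[slow] dup, fast++
slow=3 fast=9: a[fast]=11≠a[slow]=7 write a[4]=11, slow++,fast++
slow=4 fast=10: a[fast]=12≠a[slow]=11 write a[5]=12, slow++,fast++
slow=5 fast=11: a[fast]=12=a[slow] dup, fast++
slow=5 fast=12: a[fast]=12=a[slow] dup, fast++
slow=5 fast=13: a[fast]=13≠a[slow]=12 write a[6]=13, slow++,fast++
slow=6 fast=14: a[fast]=13=a[slow] dup, fast++
slow=6 fast=15: a[fast]=13=a[slow] dup, fast++
slow=6 fast=16: a[fast]=14≠a[slow]=13 write a[7]=14, slow++,fast++

length 8; prefix = [1, 5, 6, 7, 11, 12, 13, 14]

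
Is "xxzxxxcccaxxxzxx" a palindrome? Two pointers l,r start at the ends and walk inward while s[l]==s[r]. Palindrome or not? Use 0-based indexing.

[0,15] 'x'=='x' → l++,r--
[1,14] 'x'=='x' → l++,r--
[2,13] 'z'=='z' → l++,r--
[3,12] 'x'=='x' → l++,r--
[4,11] 'x'=='x' → l++,r--
[5,10] 'x'=='x' → l++,r--
[6,9] 'c'!='a' → stop

not a palindrome (mismatch at 6,9)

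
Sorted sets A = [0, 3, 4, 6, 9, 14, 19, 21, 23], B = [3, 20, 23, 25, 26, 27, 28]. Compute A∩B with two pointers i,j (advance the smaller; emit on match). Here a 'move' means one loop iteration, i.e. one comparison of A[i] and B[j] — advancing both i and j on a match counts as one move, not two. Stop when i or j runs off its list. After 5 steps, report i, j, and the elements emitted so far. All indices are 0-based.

i=5, j=1, emitted=[3]

[i=0,j=0] 0<3 → i++
[i=1,j=0] 3==3 emit → i++,j++
[i=2,j=1] 4<20 → i++
[i=3,j=1] 6<20 → i++
[i=4,j=1] 9<20 → i++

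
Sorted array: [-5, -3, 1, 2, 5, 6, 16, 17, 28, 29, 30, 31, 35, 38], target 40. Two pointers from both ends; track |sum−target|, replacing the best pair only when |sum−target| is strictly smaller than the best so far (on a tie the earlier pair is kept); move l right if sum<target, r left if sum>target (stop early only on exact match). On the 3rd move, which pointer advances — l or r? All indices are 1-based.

l=1 r=14: -5+38=33 d=7 *, l++
l=2 r=14: -3+38=35 d=5 *, l++
l=3 r=14: 1+38=39 d=1 *, l++

l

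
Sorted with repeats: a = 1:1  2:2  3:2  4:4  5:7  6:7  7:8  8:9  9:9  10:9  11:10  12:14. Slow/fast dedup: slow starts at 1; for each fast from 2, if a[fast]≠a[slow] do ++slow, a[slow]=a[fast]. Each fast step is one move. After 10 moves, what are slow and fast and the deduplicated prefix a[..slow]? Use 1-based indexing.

slow=7, fast=12, prefix=[1, 2, 4, 7, 8, 9, 10]

slow=1 fast=2: a[fast]=2≠a[slow]=1 write a[2]=2, slow++,fast++
slow=2 fast=3: a[fast]=2=a[slow] dup, fast++
slow=2 fast=4: a[fast]=4≠a[slow]=2 write a[3]=4, slow++,fast++
slow=3 fast=5: a[fast]=7≠a[slow]=4 write a[4]=7, slow++,fast++
slow=4 fast=6: a[fast]=7=a[slow] dup, fast++
slow=4 fast=7: a[fast]=8≠a[slow]=7 write a[5]=8, slow++,fast++
slow=5 fast=8: a[fast]=9≠a[slow]=8 write a[6]=9, slow++,fast++
slow=6 fast=9: a[fast]=9=a[slow] dup, fast++
slow=6 fast=10: a[fast]=9=a[slow] dup, fast++
slow=6 fast=11: a[fast]=10≠a[slow]=9 write a[7]=10, slow++,fast++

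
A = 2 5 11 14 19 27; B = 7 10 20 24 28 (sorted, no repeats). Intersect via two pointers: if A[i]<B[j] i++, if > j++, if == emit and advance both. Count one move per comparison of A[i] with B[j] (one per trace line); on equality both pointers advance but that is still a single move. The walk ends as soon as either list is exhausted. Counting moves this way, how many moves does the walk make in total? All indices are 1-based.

10 moves

i=1 j=1: 2<7, i++
i=2 j=1: 5<7, i++
i=3 j=1: 11>7, j++
i=3 j=2: 11>10, j++
i=3 j=3: 11<20, i++
i=4 j=3: 14<20, i++
i=5 j=3: 19<20, i++
i=6 j=3: 27>20, j++
i=6 j=4: 27>24, j++
i=6 j=5: 27<28, i++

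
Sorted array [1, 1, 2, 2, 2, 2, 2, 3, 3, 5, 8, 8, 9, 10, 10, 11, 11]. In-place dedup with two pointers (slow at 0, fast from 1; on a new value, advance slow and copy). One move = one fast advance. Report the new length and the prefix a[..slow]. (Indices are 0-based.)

(s=0,f=1) a[fast]=1=a[slow] dup → fast++
(s=0,f=2) a[fast]=2≠a[slow]=1 write a[1]=2 → slow++,fast++
(s=1,f=3) a[fast]=2=a[slow] dup → fast++
(s=1,f=4) a[fast]=2=a[slow] dup → fast++
(s=1,f=5) a[fast]=2=a[slow] dup → fast++
(s=1,f=6) a[fast]=2=a[slow] dup → fast++
(s=1,f=7) a[fast]=3≠a[slow]=2 write a[2]=3 → slow++,fast++
(s=2,f=8) a[fast]=3=a[slow] dup → fast++
(s=2,f=9) a[fast]=5≠a[slow]=3 write a[3]=5 → slow++,fast++
(s=3,f=10) a[fast]=8≠a[slow]=5 write a[4]=8 → slow++,fast++
(s=4,f=11) a[fast]=8=a[slow] dup → fast++
(s=4,f=12) a[fast]=9≠a[slow]=8 write a[5]=9 → slow++,fast++
(s=5,f=13) a[fast]=10≠a[slow]=9 write a[6]=10 → slow++,fast++
(s=6,f=14) a[fast]=10=a[slow] dup → fast++
(s=6,f=15) a[fast]=11≠a[slow]=10 write a[7]=11 → slow++,fast++
(s=7,f=16) a[fast]=11=a[slow] dup → fast++

length 8; prefix = [1, 2, 3, 5, 8, 9, 10, 11]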